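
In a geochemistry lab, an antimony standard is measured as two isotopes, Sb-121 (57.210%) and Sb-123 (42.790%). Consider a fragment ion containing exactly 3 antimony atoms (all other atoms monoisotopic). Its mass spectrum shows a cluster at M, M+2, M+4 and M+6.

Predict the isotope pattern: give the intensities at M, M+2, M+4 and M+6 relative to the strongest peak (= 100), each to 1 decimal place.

44.6 : 100.0 : 74.8 : 18.6

Expanding (0.57210 + 0.42790)^3:
P(M) = 0.57210^3 = 0.187247
P(M+2) = 3 × 0.57210^2 × 0.42790^1 = 0.420153
P(M+4) = 3 × 0.57210^1 × 0.42790^2 = 0.314252
P(M+6) = 0.42790^3 = 0.078348
The M+2 peak is largest (0.420153); scaling to 100 gives 44.6 : 100.0 : 74.8 : 18.6.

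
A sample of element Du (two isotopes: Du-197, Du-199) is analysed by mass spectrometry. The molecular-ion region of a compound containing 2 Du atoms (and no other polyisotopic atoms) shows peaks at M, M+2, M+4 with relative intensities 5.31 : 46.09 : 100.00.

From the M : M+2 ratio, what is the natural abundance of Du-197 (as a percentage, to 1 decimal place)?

18.7%

If p is the fraction of Du that is Du-197, then I(M+2)/I(M) = [C(2,1)·p^1·(1−p)] / p^2 = 2·(1−p)/p = 46.09/5.31 = 8.6798
(1−p)/p = 8.6798/2 = 4.3399  ⇒  p = 1/(1 + 4.3399) = 0.1873
Du-197: 18.7%, Du-199: 81.3%.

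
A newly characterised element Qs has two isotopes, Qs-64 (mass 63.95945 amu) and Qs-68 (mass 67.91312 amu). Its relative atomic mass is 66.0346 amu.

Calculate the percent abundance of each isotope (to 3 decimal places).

Qs-64: 47.513%, Qs-68: 52.487%

Writing the weighted mean with unknown fraction x of Qs-64:
63.95945·x + 67.91312·(1 − x) = 66.0346
(63.95945 − 67.91312)·x = 66.0346 − 67.91312
x = -1.87852 / -3.95367 = 0.47513 → 47.513% Qs-64, 52.487% Qs-68.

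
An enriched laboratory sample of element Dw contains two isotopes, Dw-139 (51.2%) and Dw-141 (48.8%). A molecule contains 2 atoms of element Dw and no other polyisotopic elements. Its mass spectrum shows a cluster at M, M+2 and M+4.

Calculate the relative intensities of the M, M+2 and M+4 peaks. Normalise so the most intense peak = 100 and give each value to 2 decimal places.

52.46 : 100.00 : 47.66

Each Dw atom is independently Dw-139 (p = 0.512) or Dw-141 (q = 0.488); the cluster is the binomial expansion (p + q)^2.
P(M) = 0.512^2 = 0.262144
P(M+2) = 2 × 0.512^1 × 0.488^1 = 0.499712
P(M+4) = 0.488^2 = 0.238144
The M+2 peak is largest (0.499712); scaling to 100 gives 52.46 : 100.00 : 47.66.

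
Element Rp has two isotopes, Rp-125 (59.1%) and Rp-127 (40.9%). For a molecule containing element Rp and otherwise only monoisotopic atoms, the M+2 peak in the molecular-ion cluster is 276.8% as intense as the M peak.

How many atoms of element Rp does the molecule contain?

4

The M+2/M ratio from n Rp atoms is n · q/p = n · 0.409/0.591.
n = 2.768 × 0.591/0.409 = 4.00 ≈ 4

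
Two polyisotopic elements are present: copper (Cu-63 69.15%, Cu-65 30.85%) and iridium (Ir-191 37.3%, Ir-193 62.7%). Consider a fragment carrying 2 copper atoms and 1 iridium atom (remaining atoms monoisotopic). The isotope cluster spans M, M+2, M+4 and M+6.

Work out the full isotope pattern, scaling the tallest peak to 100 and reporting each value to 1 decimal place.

Copper pattern (n=2): 0.47817225 : 0.4266555 : 0.09517225
Iridium pattern (n=1): 0.3730 : 0.6270
Convolve the two distributions (both contribute in 2-u steps):
  M: 0.47817225×0.3730 = 0.178358
  M+2: 0.47817225×0.6270 + 0.4266555×0.3730 = 0.458957
  M+4: 0.4266555×0.6270 + 0.09517225×0.3730 = 0.303012
  M+6: 0.09517225×0.6270 = 0.059673
Scale to base peak (0.458957) = 100: 38.9 : 100.0 : 66.0 : 13.0

38.9 : 100.0 : 66.0 : 13.0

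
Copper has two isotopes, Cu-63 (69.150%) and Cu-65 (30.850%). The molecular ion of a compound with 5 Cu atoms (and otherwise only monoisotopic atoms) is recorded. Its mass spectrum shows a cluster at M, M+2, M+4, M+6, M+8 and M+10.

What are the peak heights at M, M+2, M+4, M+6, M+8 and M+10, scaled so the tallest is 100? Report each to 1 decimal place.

Expanding (0.69150 + 0.30850)^5:
P(M) = 0.69150^5 = 0.158111
P(M+2) = 5 × 0.69150^4 × 0.30850^1 = 0.352691
P(M+4) = 10 × 0.69150^3 × 0.30850^2 = 0.314693
P(M+6) = 10 × 0.69150^2 × 0.30850^3 = 0.140394
P(M+8) = 5 × 0.69150^1 × 0.30850^4 = 0.031317
P(M+10) = 0.30850^5 = 0.002794
The M+2 peak is largest (0.352691); scaling to 100 gives 44.8 : 100.0 : 89.2 : 39.8 : 8.9 : 0.8.

44.8 : 100.0 : 89.2 : 39.8 : 8.9 : 0.8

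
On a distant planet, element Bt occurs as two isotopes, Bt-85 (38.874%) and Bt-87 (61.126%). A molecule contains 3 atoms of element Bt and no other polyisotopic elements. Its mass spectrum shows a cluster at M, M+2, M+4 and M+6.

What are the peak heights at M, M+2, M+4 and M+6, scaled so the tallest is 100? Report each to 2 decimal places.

The 3 Bt atoms are independent, so intensities follow the terms of (0.38874 + 0.61126)^3.
P(M) = 0.38874^3 = 0.058746
P(M+2) = 3 × 0.38874^2 × 0.61126^1 = 0.277119
P(M+4) = 3 × 0.38874^1 × 0.61126^2 = 0.435745
P(M+6) = 0.61126^3 = 0.228390
The M+4 peak is largest (0.435745); scaling to 100 gives 13.48 : 63.60 : 100.00 : 52.41.

13.48 : 63.60 : 100.00 : 52.41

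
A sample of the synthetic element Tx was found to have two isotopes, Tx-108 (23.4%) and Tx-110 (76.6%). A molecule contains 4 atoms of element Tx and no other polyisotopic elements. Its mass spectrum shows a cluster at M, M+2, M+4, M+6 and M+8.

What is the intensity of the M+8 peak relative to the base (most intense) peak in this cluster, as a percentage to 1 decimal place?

(0.234 + 0.766)^4 gives M 0.0030, M+2 0.0393, M+4 0.1928, M+6 0.4207, M+8 0.3443; the largest is M+6.
P(M+6) = C(4,3) × 0.234^1 × 0.766^3 = 4 × 0.2340 × 0.4494551 = 0.420690 (base)
P(M+8) = C(4,4) × 0.234^0 × 0.766^4 = 1 × 1.0000 × 0.3442826 = 0.344283
Relative intensity = 0.344283 / 0.420690 × 100 = 81.8

81.8%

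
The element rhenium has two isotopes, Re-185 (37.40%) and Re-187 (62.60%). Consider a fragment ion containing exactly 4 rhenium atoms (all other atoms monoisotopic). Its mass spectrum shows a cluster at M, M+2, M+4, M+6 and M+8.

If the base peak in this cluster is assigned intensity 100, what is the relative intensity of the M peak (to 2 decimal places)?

5.33

Term probabilities: M 0.0196, M+2 0.1310, M+4 0.3289, M+6 0.3670, M+8 0.1536. Base peak = M+6.
P(M+6) = C(4,3) × 0.3740^1 × 0.6260^3 = 4 × 0.3740 × 0.24531438 = 0.366990 (base)
P(M) = C(4,0) × 0.3740^4 × 0.6260^0 = 1 × 0.0195653 × 1.0000 = 0.019565
Relative intensity = 0.019565 / 0.366990 × 100 = 5.33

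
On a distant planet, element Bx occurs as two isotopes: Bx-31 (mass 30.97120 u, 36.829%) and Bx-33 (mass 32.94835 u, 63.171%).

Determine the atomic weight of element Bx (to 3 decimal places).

Ar = Σ fᵢ·mᵢ = 0.36829 × 30.97120 + 0.63171 × 32.94835
= 11.406383 + 20.813802 = 32.220185 u

32.220 u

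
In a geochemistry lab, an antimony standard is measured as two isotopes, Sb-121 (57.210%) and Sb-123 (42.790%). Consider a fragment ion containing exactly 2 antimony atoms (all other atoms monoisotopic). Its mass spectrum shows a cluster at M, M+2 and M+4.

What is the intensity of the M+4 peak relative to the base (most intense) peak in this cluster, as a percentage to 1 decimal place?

Binomial terms of (0.57210 + 0.42790)^2: M 0.3273, M+2 0.4896, M+4 0.1831 → M+2 is the base peak.
P(M+2) = C(2,1) × 0.57210^1 × 0.42790^1 = 2 × 0.5721 × 0.4279 = 0.489603 (base)
P(M+4) = C(2,2) × 0.57210^0 × 0.42790^2 = 1 × 1.0000 × 0.18309841 = 0.183098
Relative intensity = 0.183098 / 0.489603 × 100 = 37.4

37.4%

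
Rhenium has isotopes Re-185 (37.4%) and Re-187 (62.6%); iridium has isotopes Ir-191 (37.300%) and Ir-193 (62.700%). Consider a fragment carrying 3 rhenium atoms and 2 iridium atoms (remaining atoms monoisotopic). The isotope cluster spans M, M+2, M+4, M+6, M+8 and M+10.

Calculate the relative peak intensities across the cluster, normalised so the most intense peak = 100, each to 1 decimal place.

2.1 : 17.8 : 59.6 : 100.0 : 83.8 : 28.1

Rhenium pattern (n=3): 0.05231362 : 0.26268713 : 0.43968487 : 0.24531438
Iridium pattern (n=2): 0.139129 : 0.467742 : 0.393129
Convolve the two distributions (both contribute in 2-u steps):
  M: 0.05231362×0.139129 = 0.007278
  M+2: 0.05231362×0.467742 + 0.26268713×0.139129 = 0.061017
  M+4: 0.05231362×0.393129 + 0.26268713×0.467742 + 0.43968487×0.139129 = 0.204609
  M+6: 0.26268713×0.393129 + 0.43968487×0.467742 + 0.24531438×0.139129 = 0.343059
  M+8: 0.43968487×0.393129 + 0.24531438×0.467742 = 0.287597
  M+10: 0.24531438×0.393129 = 0.096440
Scale to base peak (0.343059) = 100: 2.1 : 17.8 : 59.6 : 100.0 : 83.8 : 28.1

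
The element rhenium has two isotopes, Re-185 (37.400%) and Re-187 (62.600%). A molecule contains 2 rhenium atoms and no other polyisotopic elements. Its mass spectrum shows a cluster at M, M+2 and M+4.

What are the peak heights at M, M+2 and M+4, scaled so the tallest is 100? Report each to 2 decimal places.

29.87 : 100.00 : 83.69

Each Re atom is independently Re-185 (p = 0.37400) or Re-187 (q = 0.62600); the cluster is the binomial expansion (p + q)^2.
P(M) = 0.37400^2 = 0.139876
P(M+2) = 2 × 0.37400^1 × 0.62600^1 = 0.468248
P(M+4) = 0.62600^2 = 0.391876
The M+2 peak is largest (0.468248); scaling to 100 gives 29.87 : 100.00 : 83.69.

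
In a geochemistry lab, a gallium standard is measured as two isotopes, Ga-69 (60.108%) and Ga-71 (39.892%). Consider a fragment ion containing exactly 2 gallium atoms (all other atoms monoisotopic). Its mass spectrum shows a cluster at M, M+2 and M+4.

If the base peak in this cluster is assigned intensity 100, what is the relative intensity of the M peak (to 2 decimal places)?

75.34

Binomial terms of (0.60108 + 0.39892)^2: M 0.3613, M+2 0.4796, M+4 0.1591 → M+2 is the base peak.
P(M+2) = C(2,1) × 0.60108^1 × 0.39892^1 = 2 × 0.60108 × 0.39892 = 0.479566 (base)
P(M) = C(2,0) × 0.60108^2 × 0.39892^0 = 1 × 0.36129717 × 1.0000 = 0.361297
Relative intensity = 0.361297 / 0.479566 × 100 = 75.34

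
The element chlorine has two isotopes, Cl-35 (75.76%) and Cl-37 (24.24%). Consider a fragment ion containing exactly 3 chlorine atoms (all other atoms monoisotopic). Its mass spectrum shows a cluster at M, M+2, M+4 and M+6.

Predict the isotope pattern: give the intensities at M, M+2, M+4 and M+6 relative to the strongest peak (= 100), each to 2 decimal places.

100.00 : 95.99 : 30.71 : 3.28

Each Cl atom is independently Cl-35 (p = 0.7576) or Cl-37 (q = 0.2424); the cluster is the binomial expansion (p + q)^3.
P(M) = 0.7576^3 = 0.434830
P(M+2) = 3 × 0.7576^2 × 0.2424^1 = 0.417382
P(M+4) = 3 × 0.7576^1 × 0.2424^2 = 0.133545
P(M+6) = 0.2424^3 = 0.014243
The M peak is largest (0.434830); scaling to 100 gives 100.00 : 95.99 : 30.71 : 3.28.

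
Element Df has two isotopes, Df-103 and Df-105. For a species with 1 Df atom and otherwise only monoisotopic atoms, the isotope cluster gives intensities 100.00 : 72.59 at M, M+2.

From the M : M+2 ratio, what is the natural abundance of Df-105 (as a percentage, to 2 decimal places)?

42.06%

If p is the fraction of Df that is Df-103, then I(M+2)/I(M) = [C(1,1)·p^0·(1−p)] / p^1 = 1·(1−p)/p = 72.59/100.00 = 0.7259
(1−p)/p = 0.7259/1 = 0.7259  ⇒  p = 1/(1 + 0.7259) = 0.5794
Df-103: 57.94%, Df-105: 42.06%.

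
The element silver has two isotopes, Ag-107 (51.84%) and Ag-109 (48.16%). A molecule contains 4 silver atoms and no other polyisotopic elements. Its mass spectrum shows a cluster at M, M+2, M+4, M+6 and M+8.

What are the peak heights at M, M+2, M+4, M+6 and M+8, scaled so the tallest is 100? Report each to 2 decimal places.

19.31 : 71.76 : 100.00 : 61.93 : 14.38

Each Ag atom is independently Ag-107 (p = 0.5184) or Ag-109 (q = 0.4816); the cluster is the binomial expansion (p + q)^4.
P(M) = 0.5184^4 = 0.072220
P(M+2) = 4 × 0.5184^3 × 0.4816^1 = 0.268375
P(M+4) = 6 × 0.5184^2 × 0.4816^2 = 0.373985
P(M+6) = 4 × 0.5184^1 × 0.4816^3 = 0.231624
P(M+8) = 0.4816^4 = 0.053795
The M+4 peak is largest (0.373985); scaling to 100 gives 19.31 : 71.76 : 100.00 : 61.93 : 14.38.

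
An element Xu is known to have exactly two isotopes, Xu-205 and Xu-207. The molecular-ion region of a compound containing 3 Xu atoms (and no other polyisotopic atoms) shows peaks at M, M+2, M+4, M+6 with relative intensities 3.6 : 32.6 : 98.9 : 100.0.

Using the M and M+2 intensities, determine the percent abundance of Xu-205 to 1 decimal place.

If p is the fraction of Xu that is Xu-205, then I(M+2)/I(M) = [C(3,1)·p^2·(1−p)] / p^3 = 3·(1−p)/p = 32.6/3.6 = 9.0556
(1−p)/p = 9.0556/3 = 3.0185  ⇒  p = 1/(1 + 3.0185) = 0.2488
Xu-205: 24.9%, Xu-207: 75.1%.

24.9%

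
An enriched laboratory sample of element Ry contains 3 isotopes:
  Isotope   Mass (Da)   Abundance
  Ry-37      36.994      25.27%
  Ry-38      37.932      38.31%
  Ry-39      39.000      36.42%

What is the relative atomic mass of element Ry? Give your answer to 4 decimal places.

Ar = Σ fᵢ·mᵢ = 0.2527 × 36.994 + 0.3831 × 37.932 + 0.3642 × 39.000
= 9.34838 + 14.53175 + 14.20380 = 38.08393 Da

38.0839 Da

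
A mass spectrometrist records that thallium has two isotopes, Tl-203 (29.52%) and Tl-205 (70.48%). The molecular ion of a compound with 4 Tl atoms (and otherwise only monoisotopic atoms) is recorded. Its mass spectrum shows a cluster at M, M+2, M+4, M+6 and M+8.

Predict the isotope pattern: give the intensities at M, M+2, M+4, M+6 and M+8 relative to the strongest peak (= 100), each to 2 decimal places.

Each Tl atom is independently Tl-203 (p = 0.2952) or Tl-205 (q = 0.7048); the cluster is the binomial expansion (p + q)^4.
P(M) = 0.2952^4 = 0.007594
P(M+2) = 4 × 0.2952^3 × 0.7048^1 = 0.072523
P(M+4) = 6 × 0.2952^2 × 0.7048^2 = 0.259726
P(M+6) = 4 × 0.2952^1 × 0.7048^3 = 0.413403
P(M+8) = 0.7048^4 = 0.246754
The M+6 peak is largest (0.413403); scaling to 100 gives 1.84 : 17.54 : 62.83 : 100.00 : 59.69.

1.84 : 17.54 : 62.83 : 100.00 : 59.69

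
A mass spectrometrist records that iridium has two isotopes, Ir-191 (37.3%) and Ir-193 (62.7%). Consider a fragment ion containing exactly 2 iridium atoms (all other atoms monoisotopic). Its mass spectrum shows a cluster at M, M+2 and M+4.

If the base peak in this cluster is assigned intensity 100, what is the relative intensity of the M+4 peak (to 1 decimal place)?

Binomial terms of (0.373 + 0.627)^2: M 0.1391, M+2 0.4677, M+4 0.3931 → M+2 is the base peak.
P(M+2) = C(2,1) × 0.373^1 × 0.627^1 = 2 × 0.3730 × 0.6270 = 0.467742 (base)
P(M+4) = C(2,2) × 0.373^0 × 0.627^2 = 1 × 1.0000 × 0.393129 = 0.393129
Relative intensity = 0.393129 / 0.467742 × 100 = 84.0

84.0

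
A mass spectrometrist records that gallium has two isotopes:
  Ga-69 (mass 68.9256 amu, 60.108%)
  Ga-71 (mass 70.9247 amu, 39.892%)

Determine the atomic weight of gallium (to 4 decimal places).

69.7231 amu

Ar = Σ fᵢ·mᵢ = 0.60108 × 68.9256 + 0.39892 × 70.9247
= 41.42980 + 28.29328 = 69.72308 amu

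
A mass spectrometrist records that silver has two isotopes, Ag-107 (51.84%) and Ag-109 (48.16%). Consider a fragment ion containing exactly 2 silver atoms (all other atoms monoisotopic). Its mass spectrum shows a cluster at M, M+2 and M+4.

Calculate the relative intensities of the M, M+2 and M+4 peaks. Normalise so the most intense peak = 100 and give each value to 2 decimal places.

53.82 : 100.00 : 46.45

Expanding (0.5184 + 0.4816)^2:
P(M) = 0.5184^2 = 0.268739
P(M+2) = 2 × 0.5184^1 × 0.4816^1 = 0.499323
P(M+4) = 0.4816^2 = 0.231939
The M+2 peak is largest (0.499323); scaling to 100 gives 53.82 : 100.00 : 46.45.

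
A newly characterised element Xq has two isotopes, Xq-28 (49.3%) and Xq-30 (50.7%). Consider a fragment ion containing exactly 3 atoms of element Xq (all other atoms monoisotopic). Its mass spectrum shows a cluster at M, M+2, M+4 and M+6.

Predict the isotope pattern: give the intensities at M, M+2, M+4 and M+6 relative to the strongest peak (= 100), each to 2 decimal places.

31.52 : 97.24 : 100.00 : 34.28

The 3 Xq atoms are independent, so intensities follow the terms of (0.493 + 0.507)^3.
P(M) = 0.493^3 = 0.119823
P(M+2) = 3 × 0.493^2 × 0.507^1 = 0.369678
P(M+4) = 3 × 0.493^1 × 0.507^2 = 0.380175
P(M+6) = 0.507^3 = 0.130324
The M+4 peak is largest (0.380175); scaling to 100 gives 31.52 : 97.24 : 100.00 : 34.28.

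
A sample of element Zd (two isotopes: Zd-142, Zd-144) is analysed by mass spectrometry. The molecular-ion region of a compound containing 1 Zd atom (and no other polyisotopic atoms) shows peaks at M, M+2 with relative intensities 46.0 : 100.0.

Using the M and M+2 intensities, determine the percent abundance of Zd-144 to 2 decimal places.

Write p for the Zd-142 fraction. I(M+2)/I(M) = [C(1,1)·p^0·(1−p)] / p^1 = 1·(1−p)/p = 100.0/46.0 = 2.1739
(1−p)/p = 2.1739/1 = 2.1739  ⇒  p = 1/(1 + 2.1739) = 0.3151
Zd-142: 31.51%, Zd-144: 68.49%.

68.49%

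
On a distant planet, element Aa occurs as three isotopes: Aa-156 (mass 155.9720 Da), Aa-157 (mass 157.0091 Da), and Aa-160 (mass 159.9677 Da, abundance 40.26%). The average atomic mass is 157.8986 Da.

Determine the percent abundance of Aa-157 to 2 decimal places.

30.66%

The remaining 59.74% is split between Aa-156 (fraction x) and Aa-157 (fraction 0.5974 − x).
Substituting: 155.9720x + 157.0091(0.5974 − x) = 93.49560398
(155.9720 − 157.0091)x = -0.30163236  ⇒  x = 0.29084, y = 0.30656
Aa-156: 29.08%, Aa-157: 30.66%.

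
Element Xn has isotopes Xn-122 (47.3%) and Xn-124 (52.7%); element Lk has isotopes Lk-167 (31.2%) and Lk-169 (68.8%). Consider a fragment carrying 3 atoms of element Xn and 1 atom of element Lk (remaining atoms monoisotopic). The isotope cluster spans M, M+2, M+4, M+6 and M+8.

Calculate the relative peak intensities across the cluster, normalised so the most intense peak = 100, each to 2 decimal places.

Element Xn pattern (n=3): 0.10582382 : 0.35371555 : 0.39409745 : 0.14636318
Element Lk pattern (n=1): 0.3120 : 0.6880
Convolve the two distributions (both contribute in 2-u steps):
  M: 0.10582382×0.3120 = 0.033017
  M+2: 0.10582382×0.6880 + 0.35371555×0.3120 = 0.183166
  M+4: 0.35371555×0.6880 + 0.39409745×0.3120 = 0.366315
  M+6: 0.39409745×0.6880 + 0.14636318×0.3120 = 0.316804
  M+8: 0.14636318×0.6880 = 0.100698
Scale to base peak (0.366315) = 100: 9.01 : 50.00 : 100.00 : 86.48 : 27.49

9.01 : 50.00 : 100.00 : 86.48 : 27.49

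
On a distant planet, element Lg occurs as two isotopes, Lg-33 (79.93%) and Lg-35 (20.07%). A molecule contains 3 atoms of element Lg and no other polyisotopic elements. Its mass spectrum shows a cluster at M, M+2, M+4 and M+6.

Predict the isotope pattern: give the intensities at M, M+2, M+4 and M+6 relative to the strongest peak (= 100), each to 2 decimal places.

Expanding (0.7993 + 0.2007)^3:
P(M) = 0.7993^3 = 0.510657
P(M+2) = 3 × 0.7993^2 × 0.2007^1 = 0.384670
P(M+4) = 3 × 0.7993^1 × 0.2007^2 = 0.096589
P(M+6) = 0.2007^3 = 0.008084
The M peak is largest (0.510657); scaling to 100 gives 100.00 : 75.33 : 18.91 : 1.58.

100.00 : 75.33 : 18.91 : 1.58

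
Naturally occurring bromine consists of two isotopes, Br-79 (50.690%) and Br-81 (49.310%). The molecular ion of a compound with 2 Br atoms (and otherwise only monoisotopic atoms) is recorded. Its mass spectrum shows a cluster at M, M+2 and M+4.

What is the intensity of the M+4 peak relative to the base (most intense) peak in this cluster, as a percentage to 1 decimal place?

48.6%

Binomial terms of (0.50690 + 0.49310)^2: M 0.2569, M+2 0.4999, M+4 0.2431 → M+2 is the base peak.
P(M+2) = C(2,1) × 0.50690^1 × 0.49310^1 = 2 × 0.5069 × 0.4931 = 0.499905 (base)
P(M+4) = C(2,2) × 0.50690^0 × 0.49310^2 = 1 × 1.0000 × 0.24314761 = 0.243148
Relative intensity = 0.243148 / 0.499905 × 100 = 48.6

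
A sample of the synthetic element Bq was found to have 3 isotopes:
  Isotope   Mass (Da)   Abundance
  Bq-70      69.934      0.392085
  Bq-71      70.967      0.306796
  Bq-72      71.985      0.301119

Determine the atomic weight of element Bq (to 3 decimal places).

70.869 Da

The abundance-weighted mean is 0.392085 × 69.934 + 0.306796 × 70.967 + 0.301119 × 71.985
= 27.4201 + 21.7724 + 21.6761 = 70.8686 Da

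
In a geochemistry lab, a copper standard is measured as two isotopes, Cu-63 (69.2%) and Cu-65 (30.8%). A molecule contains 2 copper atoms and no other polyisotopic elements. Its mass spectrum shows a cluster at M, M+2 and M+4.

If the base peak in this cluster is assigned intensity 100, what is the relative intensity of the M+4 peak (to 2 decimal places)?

19.81

Term probabilities: M 0.4789, M+2 0.4263, M+4 0.0949. Base peak = M.
P(M) = C(2,0) × 0.692^2 × 0.308^0 = 1 × 0.478864 × 1.0000 = 0.478864 (base)
P(M+4) = C(2,2) × 0.692^0 × 0.308^2 = 1 × 1.0000 × 0.094864 = 0.094864
Relative intensity = 0.094864 / 0.478864 × 100 = 19.81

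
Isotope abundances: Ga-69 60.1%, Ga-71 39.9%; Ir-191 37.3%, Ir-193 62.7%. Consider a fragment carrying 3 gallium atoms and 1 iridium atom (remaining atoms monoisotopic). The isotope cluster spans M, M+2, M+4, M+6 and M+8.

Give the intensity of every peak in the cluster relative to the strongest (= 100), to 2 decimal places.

Gallium pattern (n=3): 0.2170818 : 0.4323576 : 0.2870394 : 0.0635212
Iridium pattern (n=1): 0.3730 : 0.6270
Convolve the two distributions (both contribute in 2-u steps):
  M: 0.2170818×0.3730 = 0.080972
  M+2: 0.2170818×0.6270 + 0.4323576×0.3730 = 0.297380
  M+4: 0.4323576×0.6270 + 0.2870394×0.3730 = 0.378154
  M+6: 0.2870394×0.6270 + 0.0635212×0.3730 = 0.203667
  M+8: 0.0635212×0.6270 = 0.039828
Scale to base peak (0.378154) = 100: 21.41 : 78.64 : 100.00 : 53.86 : 10.53

21.41 : 78.64 : 100.00 : 53.86 : 10.53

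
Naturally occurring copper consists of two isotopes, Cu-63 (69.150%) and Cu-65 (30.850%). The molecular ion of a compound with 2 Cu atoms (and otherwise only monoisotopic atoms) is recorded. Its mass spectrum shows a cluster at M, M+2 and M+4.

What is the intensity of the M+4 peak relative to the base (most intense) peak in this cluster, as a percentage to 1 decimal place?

19.9%

Term probabilities: M 0.4782, M+2 0.4267, M+4 0.0952. Base peak = M.
P(M) = C(2,0) × 0.69150^2 × 0.30850^0 = 1 × 0.47817225 × 1.0000 = 0.478172 (base)
P(M+4) = C(2,2) × 0.69150^0 × 0.30850^2 = 1 × 1.0000 × 0.09517225 = 0.095172
Relative intensity = 0.095172 / 0.478172 × 100 = 19.9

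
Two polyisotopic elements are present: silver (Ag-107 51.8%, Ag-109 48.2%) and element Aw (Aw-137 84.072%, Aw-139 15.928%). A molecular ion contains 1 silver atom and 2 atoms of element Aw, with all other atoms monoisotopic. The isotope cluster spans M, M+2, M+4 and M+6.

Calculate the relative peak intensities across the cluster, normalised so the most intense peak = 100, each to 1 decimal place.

Silver pattern (n=1): 0.5180 : 0.4820
Element Aw pattern (n=2): 0.70681012 : 0.26781976 : 0.02537012
Convolve the two distributions (both contribute in 2-u steps):
  M: 0.5180×0.70681012 = 0.366128
  M+2: 0.5180×0.26781976 + 0.4820×0.70681012 = 0.479413
  M+4: 0.5180×0.02537012 + 0.4820×0.26781976 = 0.142231
  M+6: 0.4820×0.02537012 = 0.012228
Scale to base peak (0.479413) = 100: 76.4 : 100.0 : 29.7 : 2.6

76.4 : 100.0 : 29.7 : 2.6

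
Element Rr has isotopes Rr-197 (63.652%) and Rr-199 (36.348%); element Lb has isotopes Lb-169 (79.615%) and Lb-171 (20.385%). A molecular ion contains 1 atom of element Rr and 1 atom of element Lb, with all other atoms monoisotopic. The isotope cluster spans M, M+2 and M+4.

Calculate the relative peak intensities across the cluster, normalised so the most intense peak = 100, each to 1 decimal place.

Element Rr pattern (n=1): 0.63652 : 0.36348
Element Lb pattern (n=1): 0.79615 : 0.20385
Convolve the two distributions (both contribute in 2-u steps):
  M: 0.63652×0.79615 = 0.506765
  M+2: 0.63652×0.20385 + 0.36348×0.79615 = 0.419139
  M+4: 0.36348×0.20385 = 0.074095
Scale to base peak (0.506765) = 100: 100.0 : 82.7 : 14.6

100.0 : 82.7 : 14.6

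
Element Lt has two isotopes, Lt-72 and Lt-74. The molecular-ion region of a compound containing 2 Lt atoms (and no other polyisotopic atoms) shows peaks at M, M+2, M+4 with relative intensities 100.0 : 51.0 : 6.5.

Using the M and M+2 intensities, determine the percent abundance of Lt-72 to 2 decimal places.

79.68%

Let p = fractional abundance of Lt-72. I(M+2)/I(M) = [C(2,1)·p^1·(1−p)] / p^2 = 2·(1−p)/p = 51.0/100.0 = 0.5100
(1−p)/p = 0.5100/2 = 0.2550  ⇒  p = 1/(1 + 0.2550) = 0.7968
Lt-72: 79.68%, Lt-74: 20.32%.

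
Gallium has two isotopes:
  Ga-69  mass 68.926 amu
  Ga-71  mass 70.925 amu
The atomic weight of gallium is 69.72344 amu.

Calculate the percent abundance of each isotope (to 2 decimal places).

Ga-69: 60.11%, Ga-71: 39.89%

Let x be the fractional abundance of Ga-69; then Ga-71 has abundance 1 − x.
68.926·x + 70.925·(1 − x) = 69.72344
(68.926 − 70.925)·x = 69.72344 − 70.925
x = -1.20156 / -1.999 = 0.60108 → 60.11% Ga-69, 39.89% Ga-71.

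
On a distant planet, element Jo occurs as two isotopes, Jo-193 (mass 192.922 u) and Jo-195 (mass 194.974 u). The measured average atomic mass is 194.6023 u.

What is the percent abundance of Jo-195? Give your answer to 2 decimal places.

81.89%

Writing the weighted mean with unknown fraction x of Jo-193:
192.922·x + 194.974·(1 − x) = 194.6023
(192.922 − 194.974)·x = 194.6023 − 194.974
x = -0.3717 / -2.052 = 0.18114 → 18.11% Jo-193, 81.89% Jo-195.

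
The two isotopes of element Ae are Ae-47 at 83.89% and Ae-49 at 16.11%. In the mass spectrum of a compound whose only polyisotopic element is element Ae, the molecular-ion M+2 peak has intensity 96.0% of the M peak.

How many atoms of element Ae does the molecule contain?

With n Ae atoms, P(M+2)/P(M) = C(n,1)·p^(n−1)q / p^n = n·q/p = n · 0.1611/0.8389.
n = 0.960 × 0.8389/0.1611 = 5.00 ≈ 5

5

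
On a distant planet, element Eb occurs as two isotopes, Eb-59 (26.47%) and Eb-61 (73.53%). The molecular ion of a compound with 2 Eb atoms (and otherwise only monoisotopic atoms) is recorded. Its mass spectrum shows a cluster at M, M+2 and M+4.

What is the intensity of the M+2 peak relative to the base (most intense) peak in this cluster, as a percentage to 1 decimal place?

72.0%

Binomial terms of (0.2647 + 0.7353)^2: M 0.0701, M+2 0.3893, M+4 0.5407 → M+4 is the base peak.
P(M+4) = C(2,2) × 0.2647^0 × 0.7353^2 = 1 × 1.0000 × 0.54066609 = 0.540666 (base)
P(M+2) = C(2,1) × 0.2647^1 × 0.7353^1 = 2 × 0.2647 × 0.7353 = 0.389268
Relative intensity = 0.389268 / 0.540666 × 100 = 72.0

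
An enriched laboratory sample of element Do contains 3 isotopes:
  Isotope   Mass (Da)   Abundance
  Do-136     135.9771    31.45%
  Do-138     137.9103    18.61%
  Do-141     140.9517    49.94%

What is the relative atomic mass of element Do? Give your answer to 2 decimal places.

138.82 Da

Ar = Σ fᵢ·mᵢ = 0.3145 × 135.9771 + 0.1861 × 137.9103 + 0.4994 × 140.9517
= 42.76480 + 25.66511 + 70.39128 = 138.82119 Da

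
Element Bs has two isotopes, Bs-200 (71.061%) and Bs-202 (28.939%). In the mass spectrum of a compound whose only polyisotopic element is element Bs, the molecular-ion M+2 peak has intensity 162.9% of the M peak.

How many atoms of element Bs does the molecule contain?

With n Bs atoms, P(M+2)/P(M) = C(n,1)·p^(n−1)q / p^n = n·q/p = n · 0.28939/0.71061.
n = 1.629 × 0.71061/0.28939 = 4.00 ≈ 4

4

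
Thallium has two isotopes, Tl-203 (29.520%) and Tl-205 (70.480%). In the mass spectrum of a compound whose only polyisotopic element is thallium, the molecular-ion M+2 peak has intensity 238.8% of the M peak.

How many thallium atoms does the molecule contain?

1

With n Tl atoms, P(M+2)/P(M) = C(n,1)·p^(n−1)q / p^n = n·q/p = n · 0.70480/0.29520.
n = 2.388 × 0.29520/0.70480 = 1.00 ≈ 1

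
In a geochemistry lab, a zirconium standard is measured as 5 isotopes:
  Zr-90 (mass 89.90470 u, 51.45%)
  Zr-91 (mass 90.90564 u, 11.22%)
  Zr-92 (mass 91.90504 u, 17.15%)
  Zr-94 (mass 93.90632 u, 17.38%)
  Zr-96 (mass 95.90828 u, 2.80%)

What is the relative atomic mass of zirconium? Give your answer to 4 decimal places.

The abundance-weighted mean is 0.5145 × 89.90470 + 0.1122 × 90.90564 + 0.1715 × 91.90504 + 0.1738 × 93.90632 + 0.0280 × 95.90828
= 46.255968 + 10.199613 + 15.761714 + 16.320918 + 2.685432 = 91.223645 u

91.2236 u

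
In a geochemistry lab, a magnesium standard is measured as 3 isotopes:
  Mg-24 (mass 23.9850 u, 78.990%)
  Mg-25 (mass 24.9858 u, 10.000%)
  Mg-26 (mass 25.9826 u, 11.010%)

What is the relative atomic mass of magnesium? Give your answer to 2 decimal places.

24.31 u

Weight each isotope mass by its fractional abundance: 0.78990 × 23.9850 + 0.10000 × 24.9858 + 0.11010 × 25.9826
= 18.94575 + 2.49858 + 2.86068 = 24.30501 u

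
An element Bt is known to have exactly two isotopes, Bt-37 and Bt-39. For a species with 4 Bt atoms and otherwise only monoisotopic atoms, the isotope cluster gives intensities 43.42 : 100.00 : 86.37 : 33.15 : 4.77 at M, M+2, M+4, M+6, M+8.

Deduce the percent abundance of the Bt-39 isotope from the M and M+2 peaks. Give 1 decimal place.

36.5%

Let p = fractional abundance of Bt-37. I(M+2)/I(M) = [C(4,1)·p^3·(1−p)] / p^4 = 4·(1−p)/p = 100.00/43.42 = 2.3031
(1−p)/p = 2.3031/4 = 0.5758  ⇒  p = 1/(1 + 0.5758) = 0.6346
Bt-37: 63.5%, Bt-39: 36.5%.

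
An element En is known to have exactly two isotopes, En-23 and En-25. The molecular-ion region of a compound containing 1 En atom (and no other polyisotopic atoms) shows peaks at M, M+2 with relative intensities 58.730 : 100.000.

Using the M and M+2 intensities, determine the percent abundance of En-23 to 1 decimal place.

Let p = fractional abundance of En-23. I(M+2)/I(M) = [C(1,1)·p^0·(1−p)] / p^1 = 1·(1−p)/p = 100.000/58.730 = 1.7027
(1−p)/p = 1.7027/1 = 1.7027  ⇒  p = 1/(1 + 1.7027) = 0.3700
En-23: 37.0%, En-25: 63.0%.

37.0%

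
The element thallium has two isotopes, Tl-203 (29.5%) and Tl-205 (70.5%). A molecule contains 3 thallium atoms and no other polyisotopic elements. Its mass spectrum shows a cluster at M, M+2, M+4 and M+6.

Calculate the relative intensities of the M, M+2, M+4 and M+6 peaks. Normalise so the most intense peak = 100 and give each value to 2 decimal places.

Each Tl atom is independently Tl-203 (p = 0.295) or Tl-205 (q = 0.705); the cluster is the binomial expansion (p + q)^3.
P(M) = 0.295^3 = 0.025672
P(M+2) = 3 × 0.295^2 × 0.705^1 = 0.184058
P(M+4) = 3 × 0.295^1 × 0.705^2 = 0.439867
P(M+6) = 0.705^3 = 0.350403
The M+4 peak is largest (0.439867); scaling to 100 gives 5.84 : 41.84 : 100.00 : 79.66.

5.84 : 41.84 : 100.00 : 79.66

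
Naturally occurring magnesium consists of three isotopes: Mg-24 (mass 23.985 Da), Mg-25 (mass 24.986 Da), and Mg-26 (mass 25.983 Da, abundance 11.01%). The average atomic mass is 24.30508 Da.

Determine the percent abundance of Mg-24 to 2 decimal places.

The remaining 88.99% is split between Mg-24 (fraction x) and Mg-25 (fraction 0.8899 − x).
Substituting: 23.985x + 24.986(0.8899 − x) = 21.4443517
(23.985 − 24.986)x = -0.7906897  ⇒  x = 0.78990, y = 0.10000
Mg-24: 78.99%, Mg-25: 10.00%.

78.99%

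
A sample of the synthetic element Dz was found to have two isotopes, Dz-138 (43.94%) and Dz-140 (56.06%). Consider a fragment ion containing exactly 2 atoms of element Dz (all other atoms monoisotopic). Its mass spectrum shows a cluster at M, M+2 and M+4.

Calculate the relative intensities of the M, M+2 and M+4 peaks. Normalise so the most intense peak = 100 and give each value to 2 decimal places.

Expanding (0.4394 + 0.5606)^2:
P(M) = 0.4394^2 = 0.193072
P(M+2) = 2 × 0.4394^1 × 0.5606^1 = 0.492655
P(M+4) = 0.5606^2 = 0.314272
The M+2 peak is largest (0.492655); scaling to 100 gives 39.19 : 100.00 : 63.79.

39.19 : 100.00 : 63.79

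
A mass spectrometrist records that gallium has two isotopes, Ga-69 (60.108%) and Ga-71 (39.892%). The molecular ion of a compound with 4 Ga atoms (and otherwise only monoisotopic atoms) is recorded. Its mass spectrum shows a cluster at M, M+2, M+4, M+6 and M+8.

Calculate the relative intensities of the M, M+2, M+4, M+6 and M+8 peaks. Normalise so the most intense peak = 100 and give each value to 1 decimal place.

Expanding (0.60108 + 0.39892)^4:
P(M) = 0.60108^4 = 0.130536
P(M+2) = 4 × 0.60108^3 × 0.39892^1 = 0.346531
P(M+4) = 6 × 0.60108^2 × 0.39892^2 = 0.344975
P(M+6) = 4 × 0.60108^1 × 0.39892^3 = 0.152633
P(M+8) = 0.39892^4 = 0.025325
The M+2 peak is largest (0.346531); scaling to 100 gives 37.7 : 100.0 : 99.6 : 44.0 : 7.3.

37.7 : 100.0 : 99.6 : 44.0 : 7.3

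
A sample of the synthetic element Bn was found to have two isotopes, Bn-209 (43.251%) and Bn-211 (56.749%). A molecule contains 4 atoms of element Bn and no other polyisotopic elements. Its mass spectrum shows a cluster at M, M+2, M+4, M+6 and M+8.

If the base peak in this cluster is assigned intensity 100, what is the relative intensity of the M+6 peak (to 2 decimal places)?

Term probabilities: M 0.0350, M+2 0.1837, M+4 0.3615, M+6 0.3162, M+8 0.1037. Base peak = M+4.
P(M+4) = C(4,2) × 0.43251^2 × 0.56749^2 = 6 × 0.1870649 × 0.3220449 = 0.361460 (base)
P(M+6) = C(4,3) × 0.43251^1 × 0.56749^3 = 4 × 0.43251 × 0.18275726 = 0.316177
Relative intensity = 0.316177 / 0.361460 × 100 = 87.47

87.47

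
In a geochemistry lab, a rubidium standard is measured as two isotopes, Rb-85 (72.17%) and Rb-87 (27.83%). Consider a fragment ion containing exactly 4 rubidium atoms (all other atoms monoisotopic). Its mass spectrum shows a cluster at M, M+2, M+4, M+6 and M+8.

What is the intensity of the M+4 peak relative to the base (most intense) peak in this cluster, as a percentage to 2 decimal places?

57.84%

(0.7217 + 0.2783)^4 gives M 0.2713, M+2 0.4184, M+4 0.2420, M+6 0.0622, M+8 0.0060; the largest is M+2.
P(M+2) = C(4,1) × 0.7217^3 × 0.2783^1 = 4 × 0.37589809 × 0.2783 = 0.418450 (base)
P(M+4) = C(4,2) × 0.7217^2 × 0.2783^2 = 6 × 0.52085089 × 0.07745089 = 0.242042
Relative intensity = 0.242042 / 0.418450 × 100 = 57.84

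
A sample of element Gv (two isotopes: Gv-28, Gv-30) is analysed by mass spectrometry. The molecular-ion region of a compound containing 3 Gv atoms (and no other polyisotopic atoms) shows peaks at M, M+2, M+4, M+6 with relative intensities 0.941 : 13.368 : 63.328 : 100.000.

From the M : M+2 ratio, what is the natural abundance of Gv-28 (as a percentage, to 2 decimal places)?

17.44%

Write p for the Gv-28 fraction. I(M+2)/I(M) = [C(3,1)·p^2·(1−p)] / p^3 = 3·(1−p)/p = 13.368/0.941 = 14.2062
(1−p)/p = 14.2062/3 = 4.7354  ⇒  p = 1/(1 + 4.7354) = 0.1744
Gv-28: 17.44%, Gv-30: 82.56%.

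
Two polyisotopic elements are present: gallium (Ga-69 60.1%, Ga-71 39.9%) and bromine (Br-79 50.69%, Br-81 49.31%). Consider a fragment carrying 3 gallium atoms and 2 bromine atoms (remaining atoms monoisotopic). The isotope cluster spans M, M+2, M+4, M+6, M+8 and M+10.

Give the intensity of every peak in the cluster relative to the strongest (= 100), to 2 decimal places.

16.28 : 64.09 : 100.00 : 77.32 : 29.63 : 4.51

Gallium pattern (n=3): 0.2170818 : 0.4323576 : 0.2870394 : 0.0635212
Bromine pattern (n=2): 0.25694761 : 0.49990478 : 0.24314761
Convolve the two distributions (both contribute in 2-u steps):
  M: 0.2170818×0.25694761 = 0.055779
  M+2: 0.2170818×0.49990478 + 0.4323576×0.25694761 = 0.219613
  M+4: 0.2170818×0.24314761 + 0.4323576×0.49990478 + 0.2870394×0.25694761 = 0.342675
  M+6: 0.4323576×0.24314761 + 0.2870394×0.49990478 + 0.0635212×0.25694761 = 0.264941
  M+8: 0.2870394×0.24314761 + 0.0635212×0.49990478 = 0.101547
  M+10: 0.0635212×0.24314761 = 0.015445
Scale to base peak (0.342675) = 100: 16.28 : 64.09 : 100.00 : 77.32 : 29.63 : 4.51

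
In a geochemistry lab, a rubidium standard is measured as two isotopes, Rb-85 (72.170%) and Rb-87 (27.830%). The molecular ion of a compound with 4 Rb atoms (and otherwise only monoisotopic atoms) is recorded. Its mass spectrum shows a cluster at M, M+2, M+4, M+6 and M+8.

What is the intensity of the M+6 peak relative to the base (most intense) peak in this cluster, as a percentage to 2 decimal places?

14.87%

(0.72170 + 0.27830)^4 gives M 0.2713, M+2 0.4184, M+4 0.2420, M+6 0.0622, M+8 0.0060; the largest is M+2.
P(M+2) = C(4,1) × 0.72170^3 × 0.27830^1 = 4 × 0.37589809 × 0.2783 = 0.418450 (base)
P(M+6) = C(4,3) × 0.72170^1 × 0.27830^3 = 4 × 0.7217 × 0.02155458 = 0.062224
Relative intensity = 0.062224 / 0.418450 × 100 = 14.87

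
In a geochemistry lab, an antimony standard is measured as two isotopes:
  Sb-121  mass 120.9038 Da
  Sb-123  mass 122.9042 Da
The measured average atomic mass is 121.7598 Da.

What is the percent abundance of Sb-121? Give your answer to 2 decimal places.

With x = fraction of Sb-121 (so Sb-123 is 1 − x):
120.9038·x + 122.9042·(1 − x) = 121.7598
(120.9038 − 122.9042)·x = 121.7598 − 122.9042
x = -1.1444 / -2.0004 = 0.57209 → 57.21% Sb-121, 42.79% Sb-123.

57.21%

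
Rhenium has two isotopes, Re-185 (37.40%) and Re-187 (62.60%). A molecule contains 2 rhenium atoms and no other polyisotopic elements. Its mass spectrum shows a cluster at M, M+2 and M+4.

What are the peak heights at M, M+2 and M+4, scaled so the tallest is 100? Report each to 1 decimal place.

The 2 Re atoms are independent, so intensities follow the terms of (0.3740 + 0.6260)^2.
P(M) = 0.3740^2 = 0.139876
P(M+2) = 2 × 0.3740^1 × 0.6260^1 = 0.468248
P(M+4) = 0.6260^2 = 0.391876
The M+2 peak is largest (0.468248); scaling to 100 gives 29.9 : 100.0 : 83.7.

29.9 : 100.0 : 83.7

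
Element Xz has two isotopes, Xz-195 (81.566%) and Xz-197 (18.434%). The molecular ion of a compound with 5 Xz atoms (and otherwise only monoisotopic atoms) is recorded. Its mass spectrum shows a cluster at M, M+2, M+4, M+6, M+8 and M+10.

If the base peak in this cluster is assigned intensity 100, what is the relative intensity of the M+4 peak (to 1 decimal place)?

45.2

(0.81566 + 0.18434)^5 gives M 0.3610, M+2 0.4080, M+4 0.1844, M+6 0.0417, M+8 0.0047, M+10 0.0002; the largest is M+2.
P(M+2) = C(5,1) × 0.81566^4 × 0.18434^1 = 5 × 0.44262573 × 0.18434 = 0.407968 (base)
P(M+4) = C(5,2) × 0.81566^3 × 0.18434^2 = 10 × 0.54265961 × 0.03398124 = 0.184402
Relative intensity = 0.184402 / 0.407968 × 100 = 45.2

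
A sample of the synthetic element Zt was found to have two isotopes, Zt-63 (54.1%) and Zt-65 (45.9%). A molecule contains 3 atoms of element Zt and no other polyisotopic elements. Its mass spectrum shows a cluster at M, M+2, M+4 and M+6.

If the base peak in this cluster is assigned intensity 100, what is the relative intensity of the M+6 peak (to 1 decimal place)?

Term probabilities: M 0.1583, M+2 0.4030, M+4 0.3419, M+6 0.0967. Base peak = M+2.
P(M+2) = C(3,1) × 0.541^2 × 0.459^1 = 3 × 0.292681 × 0.4590 = 0.403022 (base)
P(M+6) = C(3,3) × 0.541^0 × 0.459^3 = 1 × 1.0000 × 0.09670258 = 0.096703
Relative intensity = 0.096703 / 0.403022 × 100 = 24.0

24.0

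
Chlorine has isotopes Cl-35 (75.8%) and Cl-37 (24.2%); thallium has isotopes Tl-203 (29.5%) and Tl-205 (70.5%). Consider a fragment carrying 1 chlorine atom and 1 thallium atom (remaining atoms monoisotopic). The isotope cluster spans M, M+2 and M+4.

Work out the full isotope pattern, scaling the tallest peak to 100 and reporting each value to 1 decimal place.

Chlorine pattern (n=1): 0.7580 : 0.2420
Thallium pattern (n=1): 0.2950 : 0.7050
Convolve the two distributions (both contribute in 2-u steps):
  M: 0.7580×0.2950 = 0.223610
  M+2: 0.7580×0.7050 + 0.2420×0.2950 = 0.605780
  M+4: 0.2420×0.7050 = 0.170610
Scale to base peak (0.605780) = 100: 36.9 : 100.0 : 28.2

36.9 : 100.0 : 28.2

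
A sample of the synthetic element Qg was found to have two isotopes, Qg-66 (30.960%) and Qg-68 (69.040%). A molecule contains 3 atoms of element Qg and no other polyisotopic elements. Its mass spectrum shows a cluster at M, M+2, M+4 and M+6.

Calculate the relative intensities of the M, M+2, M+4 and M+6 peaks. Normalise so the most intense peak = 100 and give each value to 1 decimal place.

6.7 : 44.8 : 100.0 : 74.3

The 3 Qg atoms are independent, so intensities follow the terms of (0.30960 + 0.69040)^3.
P(M) = 0.30960^3 = 0.029676
P(M+2) = 3 × 0.30960^2 × 0.69040^1 = 0.198529
P(M+4) = 3 × 0.30960^1 × 0.69040^2 = 0.442715
P(M+6) = 0.69040^3 = 0.329081
The M+4 peak is largest (0.442715); scaling to 100 gives 6.7 : 44.8 : 100.0 : 74.3.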